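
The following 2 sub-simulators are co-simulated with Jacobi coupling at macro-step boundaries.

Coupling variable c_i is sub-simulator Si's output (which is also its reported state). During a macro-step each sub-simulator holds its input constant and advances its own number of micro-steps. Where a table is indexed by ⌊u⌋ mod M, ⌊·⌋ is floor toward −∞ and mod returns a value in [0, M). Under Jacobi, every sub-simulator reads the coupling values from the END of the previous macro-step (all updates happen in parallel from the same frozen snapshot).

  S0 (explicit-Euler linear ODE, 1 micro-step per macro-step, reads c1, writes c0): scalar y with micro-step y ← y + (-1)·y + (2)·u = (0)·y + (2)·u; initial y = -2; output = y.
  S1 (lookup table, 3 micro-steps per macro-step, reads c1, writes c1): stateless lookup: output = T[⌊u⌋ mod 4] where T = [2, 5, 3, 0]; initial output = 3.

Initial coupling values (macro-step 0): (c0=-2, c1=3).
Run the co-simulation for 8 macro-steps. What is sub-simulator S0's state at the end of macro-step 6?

S0 state at macro-step 6 = 4

macro 1: S0 reads c1=3 → after 1×micro: 6; S1 reads c1=3 → after 3×micro: 0 ⇒ (c0=6, c1=0)
macro 2: S0 reads c1=0 → after 1×micro: 0; S1 reads c1=0 → after 3×micro: 2 ⇒ (c0=0, c1=2)
macro 3: S0 reads c1=2 → after 1×micro: 4; S1 reads c1=2 → after 3×micro: 3 ⇒ (c0=4, c1=3)
macro 4: S0 reads c1=3 → after 1×micro: 6; S1 reads c1=3 → after 3×micro: 0 ⇒ (c0=6, c1=0)
macro 5: S0 reads c1=0 → after 1×micro: 0; S1 reads c1=0 → after 3×micro: 2 ⇒ (c0=0, c1=2)
macro 6: S0 reads c1=2 → after 1×micro: 4; S1 reads c1=2 → after 3×micro: 3 ⇒ (c0=4, c1=3)
macro 7: S0 reads c1=3 → after 1×micro: 6; S1 reads c1=3 → after 3×micro: 0 ⇒ (c0=6, c1=0)
macro 8: S0 reads c1=0 → after 1×micro: 0; S1 reads c1=0 → after 3×micro: 2 ⇒ (c0=0, c1=2)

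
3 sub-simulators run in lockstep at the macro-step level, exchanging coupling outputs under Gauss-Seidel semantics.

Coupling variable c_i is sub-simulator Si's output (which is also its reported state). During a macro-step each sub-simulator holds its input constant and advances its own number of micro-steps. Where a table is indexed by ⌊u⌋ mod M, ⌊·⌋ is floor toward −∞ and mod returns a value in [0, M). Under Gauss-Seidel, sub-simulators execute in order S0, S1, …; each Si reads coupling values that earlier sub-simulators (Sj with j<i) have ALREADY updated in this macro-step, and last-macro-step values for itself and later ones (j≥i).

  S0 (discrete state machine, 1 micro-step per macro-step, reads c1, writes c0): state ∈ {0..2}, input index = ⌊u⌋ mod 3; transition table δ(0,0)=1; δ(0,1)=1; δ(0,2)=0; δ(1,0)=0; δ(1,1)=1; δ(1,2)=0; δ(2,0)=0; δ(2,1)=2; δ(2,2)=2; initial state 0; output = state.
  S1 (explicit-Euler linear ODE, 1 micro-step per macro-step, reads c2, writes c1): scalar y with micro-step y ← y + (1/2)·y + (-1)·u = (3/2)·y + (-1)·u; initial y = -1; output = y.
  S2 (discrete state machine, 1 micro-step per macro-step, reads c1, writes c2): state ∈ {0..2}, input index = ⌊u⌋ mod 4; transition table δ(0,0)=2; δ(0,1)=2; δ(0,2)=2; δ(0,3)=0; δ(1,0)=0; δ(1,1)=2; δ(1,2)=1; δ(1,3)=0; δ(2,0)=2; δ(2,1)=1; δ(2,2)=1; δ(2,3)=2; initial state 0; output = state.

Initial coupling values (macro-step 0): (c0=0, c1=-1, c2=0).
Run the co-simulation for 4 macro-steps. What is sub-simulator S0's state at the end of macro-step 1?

macro 1: S0 reads c1=-1 → after 1×micro: 0; S1 reads c2=0 → after 1×micro: -3/2; S2 reads c1=-3/2 → after 1×micro: 2 ⇒ (c0=0, c1=-3/2, c2=2)
macro 2: S0 reads c1=-3/2 → after 1×micro: 1; S1 reads c2=2 → after 1×micro: -17/4; S2 reads c1=-17/4 → after 1×micro: 2 ⇒ (c0=1, c1=-17/4, c2=2)
macro 3: S0 reads c1=-17/4 → after 1×micro: 1; S1 reads c2=2 → after 1×micro: -67/8; S2 reads c1=-67/8 → after 1×micro: 2 ⇒ (c0=1, c1=-67/8, c2=2)
macro 4: S0 reads c1=-67/8 → after 1×micro: 0; S1 reads c2=2 → after 1×micro: -233/16; S2 reads c1=-233/16 → after 1×micro: 1 ⇒ (c0=0, c1=-233/16, c2=1)

S0 state at macro-step 1 = 0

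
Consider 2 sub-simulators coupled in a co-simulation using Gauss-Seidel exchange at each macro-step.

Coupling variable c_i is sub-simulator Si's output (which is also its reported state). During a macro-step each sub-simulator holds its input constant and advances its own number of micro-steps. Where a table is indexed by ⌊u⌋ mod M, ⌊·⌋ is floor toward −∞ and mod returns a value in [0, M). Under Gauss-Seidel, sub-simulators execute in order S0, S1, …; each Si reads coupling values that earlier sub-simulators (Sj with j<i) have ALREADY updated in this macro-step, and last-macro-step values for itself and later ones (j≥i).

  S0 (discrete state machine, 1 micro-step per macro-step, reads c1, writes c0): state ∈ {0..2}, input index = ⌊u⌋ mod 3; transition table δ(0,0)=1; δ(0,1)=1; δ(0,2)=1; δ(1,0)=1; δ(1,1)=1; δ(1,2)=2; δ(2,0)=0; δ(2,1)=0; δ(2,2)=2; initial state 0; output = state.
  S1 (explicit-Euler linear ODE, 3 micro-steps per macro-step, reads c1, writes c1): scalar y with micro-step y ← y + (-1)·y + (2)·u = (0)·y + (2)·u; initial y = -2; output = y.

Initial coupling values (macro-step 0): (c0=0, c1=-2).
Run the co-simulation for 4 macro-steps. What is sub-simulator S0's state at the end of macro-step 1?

macro 1: S0 reads c1=-2 → after 1×micro: 1; S1 reads c1=-2 → after 3×micro: -4 ⇒ (c0=1, c1=-4)
macro 2: S0 reads c1=-4 → after 1×micro: 2; S1 reads c1=-4 → after 3×micro: -8 ⇒ (c0=2, c1=-8)
macro 3: S0 reads c1=-8 → after 1×micro: 0; S1 reads c1=-8 → after 3×micro: -16 ⇒ (c0=0, c1=-16)
macro 4: S0 reads c1=-16 → after 1×micro: 1; S1 reads c1=-16 → after 3×micro: -32 ⇒ (c0=1, c1=-32)

S0 state at macro-step 1 = 1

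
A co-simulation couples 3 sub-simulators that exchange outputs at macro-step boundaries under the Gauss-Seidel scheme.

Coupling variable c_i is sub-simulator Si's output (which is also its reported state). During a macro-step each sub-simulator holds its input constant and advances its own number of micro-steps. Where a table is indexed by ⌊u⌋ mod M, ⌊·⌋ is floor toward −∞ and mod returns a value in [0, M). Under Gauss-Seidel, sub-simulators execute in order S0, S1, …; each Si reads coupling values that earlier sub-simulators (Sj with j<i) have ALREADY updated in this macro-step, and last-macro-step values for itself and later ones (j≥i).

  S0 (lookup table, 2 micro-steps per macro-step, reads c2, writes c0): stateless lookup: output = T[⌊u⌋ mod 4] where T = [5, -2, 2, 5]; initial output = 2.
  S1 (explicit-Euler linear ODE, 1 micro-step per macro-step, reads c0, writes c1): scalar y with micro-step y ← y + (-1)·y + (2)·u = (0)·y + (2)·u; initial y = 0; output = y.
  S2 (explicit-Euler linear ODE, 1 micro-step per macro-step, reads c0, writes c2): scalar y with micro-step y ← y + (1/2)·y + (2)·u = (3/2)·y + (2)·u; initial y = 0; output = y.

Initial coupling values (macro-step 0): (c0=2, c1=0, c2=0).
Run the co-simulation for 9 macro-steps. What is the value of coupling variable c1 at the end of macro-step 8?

c1 at macro-step 8 = 4

macro 1: S0 reads c2=0 → after 2×micro: 5; S1 reads c0=5 → after 1×micro: 10; S2 reads c0=5 → after 1×micro: 10 ⇒ (c0=5, c1=10, c2=10)
macro 2: S0 reads c2=10 → after 2×micro: 2; S1 reads c0=2 → after 1×micro: 4; S2 reads c0=2 → after 1×micro: 19 ⇒ (c0=2, c1=4, c2=19)
macro 3: S0 reads c2=19 → after 2×micro: 5; S1 reads c0=5 → after 1×micro: 10; S2 reads c0=5 → after 1×micro: 77/2 ⇒ (c0=5, c1=10, c2=77/2)
macro 4: S0 reads c2=77/2 → after 2×micro: 2; S1 reads c0=2 → after 1×micro: 4; S2 reads c0=2 → after 1×micro: 247/4 ⇒ (c0=2, c1=4, c2=247/4)
macro 5: S0 reads c2=247/4 → after 2×micro: -2; S1 reads c0=-2 → after 1×micro: -4; S2 reads c0=-2 → after 1×micro: 709/8 ⇒ (c0=-2, c1=-4, c2=709/8)
macro 6: S0 reads c2=709/8 → after 2×micro: 5; S1 reads c0=5 → after 1×micro: 10; S2 reads c0=5 → after 1×micro: 2287/16 ⇒ (c0=5, c1=10, c2=2287/16)
macro 7: S0 reads c2=2287/16 → after 2×micro: 2; S1 reads c0=2 → after 1×micro: 4; S2 reads c0=2 → after 1×micro: 6989/32 ⇒ (c0=2, c1=4, c2=6989/32)
macro 8: S0 reads c2=6989/32 → after 2×micro: 2; S1 reads c0=2 → after 1×micro: 4; S2 reads c0=2 → after 1×micro: 21223/64 ⇒ (c0=2, c1=4, c2=21223/64)
macro 9: S0 reads c2=21223/64 → after 2×micro: 5; S1 reads c0=5 → after 1×micro: 10; S2 reads c0=5 → after 1×micro: 64949/128 ⇒ (c0=5, c1=10, c2=64949/128)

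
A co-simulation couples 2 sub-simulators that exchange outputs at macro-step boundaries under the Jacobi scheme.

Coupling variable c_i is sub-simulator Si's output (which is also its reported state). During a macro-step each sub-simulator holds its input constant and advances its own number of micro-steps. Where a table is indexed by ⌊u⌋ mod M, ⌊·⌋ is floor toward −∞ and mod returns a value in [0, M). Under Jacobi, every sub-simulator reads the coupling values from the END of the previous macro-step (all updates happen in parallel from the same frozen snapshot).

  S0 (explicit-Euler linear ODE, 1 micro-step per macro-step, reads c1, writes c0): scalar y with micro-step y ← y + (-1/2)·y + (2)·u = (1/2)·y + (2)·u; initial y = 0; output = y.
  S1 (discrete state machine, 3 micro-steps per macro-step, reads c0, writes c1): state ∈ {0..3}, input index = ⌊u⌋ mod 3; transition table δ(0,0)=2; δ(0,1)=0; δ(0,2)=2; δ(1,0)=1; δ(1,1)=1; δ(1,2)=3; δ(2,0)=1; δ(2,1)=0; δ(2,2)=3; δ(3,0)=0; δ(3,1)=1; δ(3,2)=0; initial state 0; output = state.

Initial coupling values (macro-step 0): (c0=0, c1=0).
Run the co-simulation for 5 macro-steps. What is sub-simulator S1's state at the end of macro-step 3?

S1 state at macro-step 3 = 2

macro 1: S0 reads c1=0 → after 1×micro: 0; S1 reads c0=0 → after 3×micro: 1 ⇒ (c0=0, c1=1)
macro 2: S0 reads c1=1 → after 1×micro: 2; S1 reads c0=0 → after 3×micro: 1 ⇒ (c0=2, c1=1)
macro 3: S0 reads c1=1 → after 1×micro: 3; S1 reads c0=2 → after 3×micro: 2 ⇒ (c0=3, c1=2)
macro 4: S0 reads c1=2 → after 1×micro: 11/2; S1 reads c0=3 → after 3×micro: 1 ⇒ (c0=11/2, c1=1)
macro 5: S0 reads c1=1 → after 1×micro: 19/4; S1 reads c0=11/2 → after 3×micro: 2 ⇒ (c0=19/4, c1=2)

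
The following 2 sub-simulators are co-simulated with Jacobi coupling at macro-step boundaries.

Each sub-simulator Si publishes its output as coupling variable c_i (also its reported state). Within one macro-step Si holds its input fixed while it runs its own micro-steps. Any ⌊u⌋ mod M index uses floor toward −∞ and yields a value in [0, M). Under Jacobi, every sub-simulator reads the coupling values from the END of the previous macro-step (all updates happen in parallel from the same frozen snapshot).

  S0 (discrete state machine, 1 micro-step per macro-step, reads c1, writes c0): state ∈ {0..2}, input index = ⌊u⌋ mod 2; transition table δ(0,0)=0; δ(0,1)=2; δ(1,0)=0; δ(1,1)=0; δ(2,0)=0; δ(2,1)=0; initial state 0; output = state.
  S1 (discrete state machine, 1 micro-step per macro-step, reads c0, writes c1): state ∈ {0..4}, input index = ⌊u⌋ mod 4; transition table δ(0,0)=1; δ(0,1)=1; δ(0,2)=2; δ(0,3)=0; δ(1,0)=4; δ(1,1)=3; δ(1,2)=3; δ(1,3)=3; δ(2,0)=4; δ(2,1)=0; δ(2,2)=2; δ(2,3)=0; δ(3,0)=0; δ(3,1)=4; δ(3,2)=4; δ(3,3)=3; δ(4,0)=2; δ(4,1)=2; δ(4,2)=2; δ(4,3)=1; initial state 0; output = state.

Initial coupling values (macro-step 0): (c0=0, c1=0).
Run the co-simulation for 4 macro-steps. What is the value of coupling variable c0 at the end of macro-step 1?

macro 1: S0 reads c1=0 → after 1×micro: 0; S1 reads c0=0 → after 1×micro: 1 ⇒ (c0=0, c1=1)
macro 2: S0 reads c1=1 → after 1×micro: 2; S1 reads c0=0 → after 1×micro: 4 ⇒ (c0=2, c1=4)
macro 3: S0 reads c1=4 → after 1×micro: 0; S1 reads c0=2 → after 1×micro: 2 ⇒ (c0=0, c1=2)
macro 4: S0 reads c1=2 → after 1×micro: 0; S1 reads c0=0 → after 1×micro: 4 ⇒ (c0=0, c1=4)

c0 at macro-step 1 = 0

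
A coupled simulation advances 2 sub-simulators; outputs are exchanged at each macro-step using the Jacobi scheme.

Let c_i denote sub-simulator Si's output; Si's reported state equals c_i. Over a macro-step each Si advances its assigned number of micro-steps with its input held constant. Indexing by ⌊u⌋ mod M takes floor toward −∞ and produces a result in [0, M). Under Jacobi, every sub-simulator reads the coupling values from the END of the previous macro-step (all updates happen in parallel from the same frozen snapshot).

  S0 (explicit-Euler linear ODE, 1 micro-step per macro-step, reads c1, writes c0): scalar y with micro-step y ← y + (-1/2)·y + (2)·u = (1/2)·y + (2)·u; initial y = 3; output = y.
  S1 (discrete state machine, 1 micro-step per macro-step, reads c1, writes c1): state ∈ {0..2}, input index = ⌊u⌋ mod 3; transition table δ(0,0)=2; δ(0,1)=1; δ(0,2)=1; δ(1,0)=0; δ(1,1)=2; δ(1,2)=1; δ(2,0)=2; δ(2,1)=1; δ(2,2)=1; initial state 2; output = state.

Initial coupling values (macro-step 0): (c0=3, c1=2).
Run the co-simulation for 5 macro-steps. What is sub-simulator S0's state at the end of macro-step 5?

S0 state at macro-step 5 = 211/32

macro 1: S0 reads c1=2 → after 1×micro: 11/2; S1 reads c1=2 → after 1×micro: 1 ⇒ (c0=11/2, c1=1)
macro 2: S0 reads c1=1 → after 1×micro: 19/4; S1 reads c1=1 → after 1×micro: 2 ⇒ (c0=19/4, c1=2)
macro 3: S0 reads c1=2 → after 1×micro: 51/8; S1 reads c1=2 → after 1×micro: 1 ⇒ (c0=51/8, c1=1)
macro 4: S0 reads c1=1 → after 1×micro: 83/16; S1 reads c1=1 → after 1×micro: 2 ⇒ (c0=83/16, c1=2)
macro 5: S0 reads c1=2 → after 1×micro: 211/32; S1 reads c1=2 → after 1×micro: 1 ⇒ (c0=211/32, c1=1)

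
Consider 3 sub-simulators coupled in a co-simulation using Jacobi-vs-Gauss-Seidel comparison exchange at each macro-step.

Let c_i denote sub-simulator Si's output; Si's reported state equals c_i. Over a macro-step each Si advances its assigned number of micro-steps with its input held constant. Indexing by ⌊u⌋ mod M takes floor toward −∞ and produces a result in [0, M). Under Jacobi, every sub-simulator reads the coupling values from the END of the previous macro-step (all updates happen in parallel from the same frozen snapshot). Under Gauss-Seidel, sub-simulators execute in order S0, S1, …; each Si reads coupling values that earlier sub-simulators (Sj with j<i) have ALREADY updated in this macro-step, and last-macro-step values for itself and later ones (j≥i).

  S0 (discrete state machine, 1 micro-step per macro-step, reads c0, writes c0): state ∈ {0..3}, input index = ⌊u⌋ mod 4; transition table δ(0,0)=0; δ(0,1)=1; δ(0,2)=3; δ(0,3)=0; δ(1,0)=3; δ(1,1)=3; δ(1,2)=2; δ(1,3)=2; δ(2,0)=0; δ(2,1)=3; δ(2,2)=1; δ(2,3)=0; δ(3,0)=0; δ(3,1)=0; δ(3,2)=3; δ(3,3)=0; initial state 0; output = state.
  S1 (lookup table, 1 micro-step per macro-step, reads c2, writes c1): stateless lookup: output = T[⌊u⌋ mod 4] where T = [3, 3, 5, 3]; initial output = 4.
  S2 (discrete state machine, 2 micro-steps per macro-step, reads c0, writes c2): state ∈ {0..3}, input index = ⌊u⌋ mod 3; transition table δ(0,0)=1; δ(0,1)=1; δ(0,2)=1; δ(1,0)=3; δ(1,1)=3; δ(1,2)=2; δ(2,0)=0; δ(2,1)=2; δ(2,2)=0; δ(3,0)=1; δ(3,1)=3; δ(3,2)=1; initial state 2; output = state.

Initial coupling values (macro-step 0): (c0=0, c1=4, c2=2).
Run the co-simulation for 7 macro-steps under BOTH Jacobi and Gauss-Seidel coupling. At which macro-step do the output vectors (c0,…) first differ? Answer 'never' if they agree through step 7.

first divergence at macro-step: never

[Jacobi] macro 1: S0 reads c0=0 → after 1×micro: 0; S1 reads c2=2 → after 1×micro: 5; S2 reads c0=0 → after 2×micro: 1 ⇒ (c0=0, c1=5, c2=1)
[Jacobi] macro 2: S0 reads c0=0 → after 1×micro: 0; S1 reads c2=1 → after 1×micro: 3; S2 reads c0=0 → after 2×micro: 1 ⇒ (c0=0, c1=3, c2=1)
[Jacobi] macro 3: S0 reads c0=0 → after 1×micro: 0; S1 reads c2=1 → after 1×micro: 3; S2 reads c0=0 → after 2×micro: 1 ⇒ (c0=0, c1=3, c2=1)
[Jacobi] macro 4: S0 reads c0=0 → after 1×micro: 0; S1 reads c2=1 → after 1×micro: 3; S2 reads c0=0 → after 2×micro: 1 ⇒ (c0=0, c1=3, c2=1)
[Jacobi] macro 5: S0 reads c0=0 → after 1×micro: 0; S1 reads c2=1 → after 1×micro: 3; S2 reads c0=0 → after 2×micro: 1 ⇒ (c0=0, c1=3, c2=1)
[Jacobi] macro 6: S0 reads c0=0 → after 1×micro: 0; S1 reads c2=1 → after 1×micro: 3; S2 reads c0=0 → after 2×micro: 1 ⇒ (c0=0, c1=3, c2=1)
[Jacobi] macro 7: S0 reads c0=0 → after 1×micro: 0; S1 reads c2=1 → after 1×micro: 3; S2 reads c0=0 → after 2×micro: 1 ⇒ (c0=0, c1=3, c2=1)
[Gauss-Seidel] macro 1: S0 reads c0=0 → after 1×micro: 0; S1 reads c2=2 → after 1×micro: 5; S2 reads c0=0 → after 2×micro: 1 ⇒ (c0=0, c1=5, c2=1)
[Gauss-Seidel] macro 2: S0 reads c0=0 → after 1×micro: 0; S1 reads c2=1 → after 1×micro: 3; S2 reads c0=0 → after 2×micro: 1 ⇒ (c0=0, c1=3, c2=1)
[Gauss-Seidel] macro 3: S0 reads c0=0 → after 1×micro: 0; S1 reads c2=1 → after 1×micro: 3; S2 reads c0=0 → after 2×micro: 1 ⇒ (c0=0, c1=3, c2=1)
[Gauss-Seidel] macro 4: S0 reads c0=0 → after 1×micro: 0; S1 reads c2=1 → after 1×micro: 3; S2 reads c0=0 → after 2×micro: 1 ⇒ (c0=0, c1=3, c2=1)
[Gauss-Seidel] macro 5: S0 reads c0=0 → after 1×micro: 0; S1 reads c2=1 → after 1×micro: 3; S2 reads c0=0 → after 2×micro: 1 ⇒ (c0=0, c1=3, c2=1)
[Gauss-Seidel] macro 6: S0 reads c0=0 → after 1×micro: 0; S1 reads c2=1 → after 1×micro: 3; S2 reads c0=0 → after 2×micro: 1 ⇒ (c0=0, c1=3, c2=1)
[Gauss-Seidel] macro 7: S0 reads c0=0 → after 1×micro: 0; S1 reads c2=1 → after 1×micro: 3; S2 reads c0=0 → after 2×micro: 1 ⇒ (c0=0, c1=3, c2=1)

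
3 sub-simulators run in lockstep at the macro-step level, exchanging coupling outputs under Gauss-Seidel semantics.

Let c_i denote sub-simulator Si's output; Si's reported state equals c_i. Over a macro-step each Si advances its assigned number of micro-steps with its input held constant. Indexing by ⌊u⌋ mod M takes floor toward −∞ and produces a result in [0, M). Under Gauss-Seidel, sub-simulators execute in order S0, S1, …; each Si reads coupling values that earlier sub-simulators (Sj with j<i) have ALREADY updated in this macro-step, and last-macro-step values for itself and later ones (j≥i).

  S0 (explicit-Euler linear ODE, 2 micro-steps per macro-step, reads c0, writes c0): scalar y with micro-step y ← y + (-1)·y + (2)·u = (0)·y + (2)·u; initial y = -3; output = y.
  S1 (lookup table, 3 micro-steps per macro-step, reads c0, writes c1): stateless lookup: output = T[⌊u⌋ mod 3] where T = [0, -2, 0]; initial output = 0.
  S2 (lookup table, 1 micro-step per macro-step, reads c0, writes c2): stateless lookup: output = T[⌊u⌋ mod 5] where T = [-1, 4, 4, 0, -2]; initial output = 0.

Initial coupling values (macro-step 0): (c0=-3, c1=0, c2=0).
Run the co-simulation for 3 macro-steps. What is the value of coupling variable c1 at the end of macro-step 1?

macro 1: S0 reads c0=-3 → after 2×micro: -6; S1 reads c0=-6 → after 3×micro: 0; S2 reads c0=-6 → after 1×micro: -2 ⇒ (c0=-6, c1=0, c2=-2)
macro 2: S0 reads c0=-6 → after 2×micro: -12; S1 reads c0=-12 → after 3×micro: 0; S2 reads c0=-12 → after 1×micro: 0 ⇒ (c0=-12, c1=0, c2=0)
macro 3: S0 reads c0=-12 → after 2×micro: -24; S1 reads c0=-24 → after 3×micro: 0; S2 reads c0=-24 → after 1×micro: 4 ⇒ (c0=-24, c1=0, c2=4)

c1 at macro-step 1 = 0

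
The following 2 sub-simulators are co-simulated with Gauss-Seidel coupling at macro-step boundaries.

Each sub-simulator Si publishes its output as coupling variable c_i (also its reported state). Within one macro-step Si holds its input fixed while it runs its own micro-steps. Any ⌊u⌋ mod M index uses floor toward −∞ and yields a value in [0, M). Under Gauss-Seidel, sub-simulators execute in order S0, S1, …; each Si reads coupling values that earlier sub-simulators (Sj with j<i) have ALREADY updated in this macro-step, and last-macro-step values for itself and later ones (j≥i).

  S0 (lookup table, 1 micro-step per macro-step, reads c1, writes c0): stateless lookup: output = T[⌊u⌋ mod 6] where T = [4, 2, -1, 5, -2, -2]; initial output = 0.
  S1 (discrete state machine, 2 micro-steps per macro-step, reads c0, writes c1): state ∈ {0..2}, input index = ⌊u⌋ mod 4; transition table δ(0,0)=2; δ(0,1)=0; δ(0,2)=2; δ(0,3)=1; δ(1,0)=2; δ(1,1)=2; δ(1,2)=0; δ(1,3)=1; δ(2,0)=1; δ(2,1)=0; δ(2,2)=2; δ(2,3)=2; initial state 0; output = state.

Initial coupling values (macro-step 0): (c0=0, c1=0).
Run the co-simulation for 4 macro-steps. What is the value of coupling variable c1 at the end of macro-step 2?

macro 1: S0 reads c1=0 → after 1×micro: 4; S1 reads c0=4 → after 2×micro: 1 ⇒ (c0=4, c1=1)
macro 2: S0 reads c1=1 → after 1×micro: 2; S1 reads c0=2 → after 2×micro: 2 ⇒ (c0=2, c1=2)
macro 3: S0 reads c1=2 → after 1×micro: -1; S1 reads c0=-1 → after 2×micro: 2 ⇒ (c0=-1, c1=2)
macro 4: S0 reads c1=2 → after 1×micro: -1; S1 reads c0=-1 → after 2×micro: 2 ⇒ (c0=-1, c1=2)

c1 at macro-step 2 = 2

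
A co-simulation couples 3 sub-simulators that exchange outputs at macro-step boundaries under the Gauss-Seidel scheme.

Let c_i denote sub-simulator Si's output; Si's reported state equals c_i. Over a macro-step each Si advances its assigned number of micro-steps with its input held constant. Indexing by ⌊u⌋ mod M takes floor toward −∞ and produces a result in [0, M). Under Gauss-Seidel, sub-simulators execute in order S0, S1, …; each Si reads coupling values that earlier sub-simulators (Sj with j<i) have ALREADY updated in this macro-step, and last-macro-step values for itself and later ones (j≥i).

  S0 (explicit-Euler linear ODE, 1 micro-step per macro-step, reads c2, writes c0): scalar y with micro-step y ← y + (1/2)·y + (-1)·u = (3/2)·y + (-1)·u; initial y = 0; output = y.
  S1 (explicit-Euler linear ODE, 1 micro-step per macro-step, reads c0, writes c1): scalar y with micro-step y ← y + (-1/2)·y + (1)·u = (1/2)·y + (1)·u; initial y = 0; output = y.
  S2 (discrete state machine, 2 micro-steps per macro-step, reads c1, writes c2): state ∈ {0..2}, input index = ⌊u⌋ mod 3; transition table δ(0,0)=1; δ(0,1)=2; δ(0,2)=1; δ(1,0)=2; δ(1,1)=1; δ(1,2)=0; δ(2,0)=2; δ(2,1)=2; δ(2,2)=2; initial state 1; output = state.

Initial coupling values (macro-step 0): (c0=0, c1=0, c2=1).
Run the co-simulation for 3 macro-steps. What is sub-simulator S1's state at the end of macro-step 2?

S1 state at macro-step 2 = -3

macro 1: S0 reads c2=1 → after 1×micro: -1; S1 reads c0=-1 → after 1×micro: -1; S2 reads c1=-1 → after 2×micro: 1 ⇒ (c0=-1, c1=-1, c2=1)
macro 2: S0 reads c2=1 → after 1×micro: -5/2; S1 reads c0=-5/2 → after 1×micro: -3; S2 reads c1=-3 → after 2×micro: 2 ⇒ (c0=-5/2, c1=-3, c2=2)
macro 3: S0 reads c2=2 → after 1×micro: -23/4; S1 reads c0=-23/4 → after 1×micro: -29/4; S2 reads c1=-29/4 → after 2×micro: 2 ⇒ (c0=-23/4, c1=-29/4, c2=2)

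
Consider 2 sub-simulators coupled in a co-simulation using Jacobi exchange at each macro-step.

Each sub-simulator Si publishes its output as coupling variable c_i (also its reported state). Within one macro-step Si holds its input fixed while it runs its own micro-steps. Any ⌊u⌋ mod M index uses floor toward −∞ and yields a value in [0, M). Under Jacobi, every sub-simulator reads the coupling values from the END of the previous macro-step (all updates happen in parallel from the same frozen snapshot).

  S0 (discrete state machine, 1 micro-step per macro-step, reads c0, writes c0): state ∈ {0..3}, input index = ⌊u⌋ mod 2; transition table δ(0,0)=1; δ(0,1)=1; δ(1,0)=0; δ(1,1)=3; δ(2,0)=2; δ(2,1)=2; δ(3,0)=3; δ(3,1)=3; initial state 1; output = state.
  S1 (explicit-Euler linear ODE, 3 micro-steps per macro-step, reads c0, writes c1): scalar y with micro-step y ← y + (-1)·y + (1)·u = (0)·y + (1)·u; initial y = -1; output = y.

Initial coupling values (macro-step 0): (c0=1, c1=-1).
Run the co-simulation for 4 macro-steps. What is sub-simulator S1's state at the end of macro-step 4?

macro 1: S0 reads c0=1 → after 1×micro: 3; S1 reads c0=1 → after 3×micro: 1 ⇒ (c0=3, c1=1)
macro 2: S0 reads c0=3 → after 1×micro: 3; S1 reads c0=3 → after 3×micro: 3 ⇒ (c0=3, c1=3)
macro 3: S0 reads c0=3 → after 1×micro: 3; S1 reads c0=3 → after 3×micro: 3 ⇒ (c0=3, c1=3)
macro 4: S0 reads c0=3 → after 1×micro: 3; S1 reads c0=3 → after 3×micro: 3 ⇒ (c0=3, c1=3)

S1 state at macro-step 4 = 3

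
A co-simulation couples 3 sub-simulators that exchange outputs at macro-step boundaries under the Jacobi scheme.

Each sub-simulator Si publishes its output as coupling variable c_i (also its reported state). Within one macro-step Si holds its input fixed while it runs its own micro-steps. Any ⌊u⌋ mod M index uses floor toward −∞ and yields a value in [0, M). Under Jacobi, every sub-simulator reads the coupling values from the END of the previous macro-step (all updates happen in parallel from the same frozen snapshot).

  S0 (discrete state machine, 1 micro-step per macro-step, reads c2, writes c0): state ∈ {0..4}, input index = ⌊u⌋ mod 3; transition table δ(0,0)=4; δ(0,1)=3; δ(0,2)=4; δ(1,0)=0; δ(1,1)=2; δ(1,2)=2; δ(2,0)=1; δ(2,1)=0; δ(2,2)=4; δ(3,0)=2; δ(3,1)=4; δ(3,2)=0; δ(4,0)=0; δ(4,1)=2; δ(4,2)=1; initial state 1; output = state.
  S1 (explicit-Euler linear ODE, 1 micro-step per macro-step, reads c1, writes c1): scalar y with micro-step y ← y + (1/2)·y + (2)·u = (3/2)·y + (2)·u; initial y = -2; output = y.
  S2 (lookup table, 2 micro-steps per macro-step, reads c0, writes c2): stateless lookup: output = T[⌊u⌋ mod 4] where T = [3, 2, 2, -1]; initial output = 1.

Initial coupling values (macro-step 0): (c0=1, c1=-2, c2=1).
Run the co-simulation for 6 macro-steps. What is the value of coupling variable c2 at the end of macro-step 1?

c2 at macro-step 1 = 2

macro 1: S0 reads c2=1 → after 1×micro: 2; S1 reads c1=-2 → after 1×micro: -7; S2 reads c0=1 → after 2×micro: 2 ⇒ (c0=2, c1=-7, c2=2)
macro 2: S0 reads c2=2 → after 1×micro: 4; S1 reads c1=-7 → after 1×micro: -49/2; S2 reads c0=2 → after 2×micro: 2 ⇒ (c0=4, c1=-49/2, c2=2)
macro 3: S0 reads c2=2 → after 1×micro: 1; S1 reads c1=-49/2 → after 1×micro: -343/4; S2 reads c0=4 → after 2×micro: 3 ⇒ (c0=1, c1=-343/4, c2=3)
macro 4: S0 reads c2=3 → after 1×micro: 0; S1 reads c1=-343/4 → after 1×micro: -2401/8; S2 reads c0=1 → after 2×micro: 2 ⇒ (c0=0, c1=-2401/8, c2=2)
macro 5: S0 reads c2=2 → after 1×micro: 4; S1 reads c1=-2401/8 → after 1×micro: -16807/16; S2 reads c0=0 → after 2×micro: 3 ⇒ (c0=4, c1=-16807/16, c2=3)
macro 6: S0 reads c2=3 → after 1×micro: 0; S1 reads c1=-16807/16 → after 1×micro: -117649/32; S2 reads c0=4 → after 2×micro: 3 ⇒ (c0=0, c1=-117649/32, c2=3)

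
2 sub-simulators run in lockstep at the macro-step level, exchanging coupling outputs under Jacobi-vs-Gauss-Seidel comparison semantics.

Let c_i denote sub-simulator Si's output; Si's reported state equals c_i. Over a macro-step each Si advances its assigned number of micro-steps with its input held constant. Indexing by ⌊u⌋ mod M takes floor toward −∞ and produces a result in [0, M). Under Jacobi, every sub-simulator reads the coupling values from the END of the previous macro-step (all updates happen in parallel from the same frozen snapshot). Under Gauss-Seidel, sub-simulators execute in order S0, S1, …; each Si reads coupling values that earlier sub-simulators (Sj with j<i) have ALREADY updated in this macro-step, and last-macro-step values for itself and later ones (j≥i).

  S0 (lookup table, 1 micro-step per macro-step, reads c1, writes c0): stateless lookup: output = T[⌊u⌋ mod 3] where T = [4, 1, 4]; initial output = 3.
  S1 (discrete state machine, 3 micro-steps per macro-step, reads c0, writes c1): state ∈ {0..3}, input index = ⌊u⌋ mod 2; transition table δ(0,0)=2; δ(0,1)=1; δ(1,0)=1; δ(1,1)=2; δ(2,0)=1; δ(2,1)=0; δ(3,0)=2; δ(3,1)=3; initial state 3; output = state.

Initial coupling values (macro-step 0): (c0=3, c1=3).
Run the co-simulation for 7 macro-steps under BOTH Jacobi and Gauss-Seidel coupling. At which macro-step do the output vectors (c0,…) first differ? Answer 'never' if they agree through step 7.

[Jacobi] macro 1: S0 reads c1=3 → after 1×micro: 4; S1 reads c0=3 → after 3×micro: 3 ⇒ (c0=4, c1=3)
[Jacobi] macro 2: S0 reads c1=3 → after 1×micro: 4; S1 reads c0=4 → after 3×micro: 1 ⇒ (c0=4, c1=1)
[Jacobi] macro 3: S0 reads c1=1 → after 1×micro: 1; S1 reads c0=4 → after 3×micro: 1 ⇒ (c0=1, c1=1)
[Jacobi] macro 4: S0 reads c1=1 → after 1×micro: 1; S1 reads c0=1 → after 3×micro: 1 ⇒ (c0=1, c1=1)
[Jacobi] macro 5: S0 reads c1=1 → after 1×micro: 1; S1 reads c0=1 → after 3×micro: 1 ⇒ (c0=1, c1=1)
[Jacobi] macro 6: S0 reads c1=1 → after 1×micro: 1; S1 reads c0=1 → after 3×micro: 1 ⇒ (c0=1, c1=1)
[Jacobi] macro 7: S0 reads c1=1 → after 1×micro: 1; S1 reads c0=1 → after 3×micro: 1 ⇒ (c0=1, c1=1)
[Gauss-Seidel] macro 1: S0 reads c1=3 → after 1×micro: 4; S1 reads c0=4 → after 3×micro: 1 ⇒ (c0=4, c1=1)
[Gauss-Seidel] macro 2: S0 reads c1=1 → after 1×micro: 1; S1 reads c0=1 → after 3×micro: 1 ⇒ (c0=1, c1=1)
[Gauss-Seidel] macro 3: S0 reads c1=1 → after 1×micro: 1; S1 reads c0=1 → after 3×micro: 1 ⇒ (c0=1, c1=1)
[Gauss-Seidel] macro 4: S0 reads c1=1 → after 1×micro: 1; S1 reads c0=1 → after 3×micro: 1 ⇒ (c0=1, c1=1)
[Gauss-Seidel] macro 5: S0 reads c1=1 → after 1×micro: 1; S1 reads c0=1 → after 3×micro: 1 ⇒ (c0=1, c1=1)
[Gauss-Seidel] macro 6: S0 reads c1=1 → after 1×micro: 1; S1 reads c0=1 → after 3×micro: 1 ⇒ (c0=1, c1=1)
[Gauss-Seidel] macro 7: S0 reads c1=1 → after 1×micro: 1; S1 reads c0=1 → after 3×micro: 1 ⇒ (c0=1, c1=1)

first divergence at macro-step: 1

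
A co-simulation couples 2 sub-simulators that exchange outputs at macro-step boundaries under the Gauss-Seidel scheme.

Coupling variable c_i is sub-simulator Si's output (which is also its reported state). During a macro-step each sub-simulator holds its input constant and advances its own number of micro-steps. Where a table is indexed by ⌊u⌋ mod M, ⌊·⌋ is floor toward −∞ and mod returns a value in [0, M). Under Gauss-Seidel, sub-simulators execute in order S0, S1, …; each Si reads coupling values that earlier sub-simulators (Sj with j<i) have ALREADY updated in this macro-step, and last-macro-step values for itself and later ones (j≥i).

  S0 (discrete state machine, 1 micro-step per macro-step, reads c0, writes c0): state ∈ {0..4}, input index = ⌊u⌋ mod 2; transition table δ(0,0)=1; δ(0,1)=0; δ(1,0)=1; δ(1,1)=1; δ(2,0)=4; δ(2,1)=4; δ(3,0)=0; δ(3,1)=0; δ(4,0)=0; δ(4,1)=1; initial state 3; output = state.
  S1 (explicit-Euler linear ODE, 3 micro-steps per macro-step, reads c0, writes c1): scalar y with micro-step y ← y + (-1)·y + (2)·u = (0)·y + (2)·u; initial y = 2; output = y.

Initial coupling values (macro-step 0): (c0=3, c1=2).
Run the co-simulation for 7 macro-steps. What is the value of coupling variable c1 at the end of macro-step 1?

c1 at macro-step 1 = 0

macro 1: S0 reads c0=3 → after 1×micro: 0; S1 reads c0=0 → after 3×micro: 0 ⇒ (c0=0, c1=0)
macro 2: S0 reads c0=0 → after 1×micro: 1; S1 reads c0=1 → after 3×micro: 2 ⇒ (c0=1, c1=2)
macro 3: S0 reads c0=1 → after 1×micro: 1; S1 reads c0=1 → after 3×micro: 2 ⇒ (c0=1, c1=2)
macro 4: S0 reads c0=1 → after 1×micro: 1; S1 reads c0=1 → after 3×micro: 2 ⇒ (c0=1, c1=2)
macro 5: S0 reads c0=1 → after 1×micro: 1; S1 reads c0=1 → after 3×micro: 2 ⇒ (c0=1, c1=2)
macro 6: S0 reads c0=1 → after 1×micro: 1; S1 reads c0=1 → after 3×micro: 2 ⇒ (c0=1, c1=2)
macro 7: S0 reads c0=1 → after 1×micro: 1; S1 reads c0=1 → after 3×micro: 2 ⇒ (c0=1, c1=2)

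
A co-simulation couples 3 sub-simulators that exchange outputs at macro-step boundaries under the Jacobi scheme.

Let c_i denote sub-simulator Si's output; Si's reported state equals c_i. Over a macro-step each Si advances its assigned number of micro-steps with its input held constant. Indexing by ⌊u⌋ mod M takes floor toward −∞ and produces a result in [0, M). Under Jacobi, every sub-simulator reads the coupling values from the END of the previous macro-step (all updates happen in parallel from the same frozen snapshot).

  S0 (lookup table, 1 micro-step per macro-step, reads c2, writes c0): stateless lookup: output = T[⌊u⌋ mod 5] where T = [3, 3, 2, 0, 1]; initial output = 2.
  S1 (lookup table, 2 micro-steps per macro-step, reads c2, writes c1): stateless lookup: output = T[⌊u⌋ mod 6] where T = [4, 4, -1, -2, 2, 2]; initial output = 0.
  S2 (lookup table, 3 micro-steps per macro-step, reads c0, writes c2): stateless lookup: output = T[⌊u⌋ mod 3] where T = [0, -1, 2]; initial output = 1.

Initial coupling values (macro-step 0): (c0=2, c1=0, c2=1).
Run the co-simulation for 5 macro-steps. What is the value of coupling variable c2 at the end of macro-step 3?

macro 1: S0 reads c2=1 → after 1×micro: 3; S1 reads c2=1 → after 2×micro: 4; S2 reads c0=2 → after 3×micro: 2 ⇒ (c0=3, c1=4, c2=2)
macro 2: S0 reads c2=2 → after 1×micro: 2; S1 reads c2=2 → after 2×micro: -1; S2 reads c0=3 → after 3×micro: 0 ⇒ (c0=2, c1=-1, c2=0)
macro 3: S0 reads c2=0 → after 1×micro: 3; S1 reads c2=0 → after 2×micro: 4; S2 reads c0=2 → after 3×micro: 2 ⇒ (c0=3, c1=4, c2=2)
macro 4: S0 reads c2=2 → after 1×micro: 2; S1 reads c2=2 → after 2×micro: -1; S2 reads c0=3 → after 3×micro: 0 ⇒ (c0=2, c1=-1, c2=0)
macro 5: S0 reads c2=0 → after 1×micro: 3; S1 reads c2=0 → after 2×micro: 4; S2 reads c0=2 → after 3×micro: 2 ⇒ (c0=3, c1=4, c2=2)

c2 at macro-step 3 = 2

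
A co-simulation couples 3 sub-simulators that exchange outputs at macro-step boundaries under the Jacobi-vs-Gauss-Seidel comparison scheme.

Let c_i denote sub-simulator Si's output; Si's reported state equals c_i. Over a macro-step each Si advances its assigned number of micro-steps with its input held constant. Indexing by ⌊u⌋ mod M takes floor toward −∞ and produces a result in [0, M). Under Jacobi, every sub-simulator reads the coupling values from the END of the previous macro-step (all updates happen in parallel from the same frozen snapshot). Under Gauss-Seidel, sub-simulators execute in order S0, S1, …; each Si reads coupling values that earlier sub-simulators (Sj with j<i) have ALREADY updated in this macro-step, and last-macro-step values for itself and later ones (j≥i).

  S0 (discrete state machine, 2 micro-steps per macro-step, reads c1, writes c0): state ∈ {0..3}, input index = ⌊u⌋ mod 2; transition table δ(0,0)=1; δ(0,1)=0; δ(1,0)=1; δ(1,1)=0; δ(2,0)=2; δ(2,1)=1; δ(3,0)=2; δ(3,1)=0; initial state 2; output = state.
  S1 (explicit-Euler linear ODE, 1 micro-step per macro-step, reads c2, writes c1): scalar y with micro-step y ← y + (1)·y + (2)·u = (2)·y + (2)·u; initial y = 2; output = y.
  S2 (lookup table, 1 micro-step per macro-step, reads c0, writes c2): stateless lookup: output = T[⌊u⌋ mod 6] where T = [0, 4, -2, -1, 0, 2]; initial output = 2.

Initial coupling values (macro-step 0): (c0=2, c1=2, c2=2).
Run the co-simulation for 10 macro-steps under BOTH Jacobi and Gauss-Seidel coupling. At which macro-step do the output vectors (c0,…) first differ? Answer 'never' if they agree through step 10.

[Jacobi] macro 1: S0 reads c1=2 → after 2×micro: 2; S1 reads c2=2 → after 1×micro: 8; S2 reads c0=2 → after 1×micro: -2 ⇒ (c0=2, c1=8, c2=-2)
[Jacobi] macro 2: S0 reads c1=8 → after 2×micro: 2; S1 reads c2=-2 → after 1×micro: 12; S2 reads c0=2 → after 1×micro: -2 ⇒ (c0=2, c1=12, c2=-2)
[Jacobi] macro 3: S0 reads c1=12 → after 2×micro: 2; S1 reads c2=-2 → after 1×micro: 20; S2 reads c0=2 → after 1×micro: -2 ⇒ (c0=2, c1=20, c2=-2)
[Jacobi] macro 4: S0 reads c1=20 → after 2×micro: 2; S1 reads c2=-2 → after 1×micro: 36; S2 reads c0=2 → after 1×micro: -2 ⇒ (c0=2, c1=36, c2=-2)
[Jacobi] macro 5: S0 reads c1=36 → after 2×micro: 2; S1 reads c2=-2 → after 1×micro: 68; S2 reads c0=2 → after 1×micro: -2 ⇒ (c0=2, c1=68, c2=-2)
[Jacobi] macro 6: S0 reads c1=68 → after 2×micro: 2; S1 reads c2=-2 → after 1×micro: 132; S2 reads c0=2 → after 1×micro: -2 ⇒ (c0=2, c1=132, c2=-2)
[Jacobi] macro 7: S0 reads c1=132 → after 2×micro: 2; S1 reads c2=-2 → after 1×micro: 260; S2 reads c0=2 → after 1×micro: -2 ⇒ (c0=2, c1=260, c2=-2)
[Jacobi] macro 8: S0 reads c1=260 → after 2×micro: 2; S1 reads c2=-2 → after 1×micro: 516; S2 reads c0=2 → after 1×micro: -2 ⇒ (c0=2, c1=516, c2=-2)
[Jacobi] macro 9: S0 reads c1=516 → after 2×micro: 2; S1 reads c2=-2 → after 1×micro: 1028; S2 reads c0=2 → after 1×micro: -2 ⇒ (c0=2, c1=1028, c2=-2)
[Jacobi] macro 10: S0 reads c1=1028 → after 2×micro: 2; S1 reads c2=-2 → after 1×micro: 2052; S2 reads c0=2 → after 1×micro: -2 ⇒ (c0=2, c1=2052, c2=-2)
[Gauss-Seidel] macro 1: S0 reads c1=2 → after 2×micro: 2; S1 reads c2=2 → after 1×micro: 8; S2 reads c0=2 → after 1×micro: -2 ⇒ (c0=2, c1=8, c2=-2)
[Gauss-Seidel] macro 2: S0 reads c1=8 → after 2×micro: 2; S1 reads c2=-2 → after 1×micro: 12; S2 reads c0=2 → after 1×micro: -2 ⇒ (c0=2, c1=12, c2=-2)
[Gauss-Seidel] macro 3: S0 reads c1=12 → after 2×micro: 2; S1 reads c2=-2 → after 1×micro: 20; S2 reads c0=2 → after 1×micro: -2 ⇒ (c0=2, c1=20, c2=-2)
[Gauss-Seidel] macro 4: S0 reads c1=20 → after 2×micro: 2; S1 reads c2=-2 → after 1×micro: 36; S2 reads c0=2 → after 1×micro: -2 ⇒ (c0=2, c1=36, c2=-2)
[Gauss-Seidel] macro 5: S0 reads c1=36 → after 2×micro: 2; S1 reads c2=-2 → after 1×micro: 68; S2 reads c0=2 → after 1×micro: -2 ⇒ (c0=2, c1=68, c2=-2)
[Gauss-Seidel] macro 6: S0 reads c1=68 → after 2×micro: 2; S1 reads c2=-2 → after 1×micro: 132; S2 reads c0=2 → after 1×micro: -2 ⇒ (c0=2, c1=132, c2=-2)
[Gauss-Seidel] macro 7: S0 reads c1=132 → after 2×micro: 2; S1 reads c2=-2 → after 1×micro: 260; S2 reads c0=2 → after 1×micro: -2 ⇒ (c0=2, c1=260, c2=-2)
[Gauss-Seidel] macro 8: S0 reads c1=260 → after 2×micro: 2; S1 reads c2=-2 → after 1×micro: 516; S2 reads c0=2 → after 1×micro: -2 ⇒ (c0=2, c1=516, c2=-2)
[Gauss-Seidel] macro 9: S0 reads c1=516 → after 2×micro: 2; S1 reads c2=-2 → after 1×micro: 1028; S2 reads c0=2 → after 1×micro: -2 ⇒ (c0=2, c1=1028, c2=-2)
[Gauss-Seidel] macro 10: S0 reads c1=1028 → after 2×micro: 2; S1 reads c2=-2 → after 1×micro: 2052; S2 reads c0=2 → after 1×micro: -2 ⇒ (c0=2, c1=2052, c2=-2)

first divergence at macro-step: never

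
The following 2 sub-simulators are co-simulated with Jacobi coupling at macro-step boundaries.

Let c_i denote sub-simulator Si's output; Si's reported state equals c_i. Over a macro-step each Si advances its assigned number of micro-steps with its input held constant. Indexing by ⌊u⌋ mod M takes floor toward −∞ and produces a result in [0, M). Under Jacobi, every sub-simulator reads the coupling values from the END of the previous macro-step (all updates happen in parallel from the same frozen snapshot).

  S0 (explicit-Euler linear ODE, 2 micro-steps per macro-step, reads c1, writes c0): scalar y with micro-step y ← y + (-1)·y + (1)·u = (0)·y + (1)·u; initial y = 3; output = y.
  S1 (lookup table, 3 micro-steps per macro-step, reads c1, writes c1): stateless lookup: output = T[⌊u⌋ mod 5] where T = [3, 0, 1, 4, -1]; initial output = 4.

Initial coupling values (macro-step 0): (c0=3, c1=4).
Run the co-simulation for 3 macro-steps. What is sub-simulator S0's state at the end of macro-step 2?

macro 1: S0 reads c1=4 → after 2×micro: 4; S1 reads c1=4 → after 3×micro: -1 ⇒ (c0=4, c1=-1)
macro 2: S0 reads c1=-1 → after 2×micro: -1; S1 reads c1=-1 → after 3×micro: -1 ⇒ (c0=-1, c1=-1)
macro 3: S0 reads c1=-1 → after 2×micro: -1; S1 reads c1=-1 → after 3×micro: -1 ⇒ (c0=-1, c1=-1)

S0 state at macro-step 2 = -1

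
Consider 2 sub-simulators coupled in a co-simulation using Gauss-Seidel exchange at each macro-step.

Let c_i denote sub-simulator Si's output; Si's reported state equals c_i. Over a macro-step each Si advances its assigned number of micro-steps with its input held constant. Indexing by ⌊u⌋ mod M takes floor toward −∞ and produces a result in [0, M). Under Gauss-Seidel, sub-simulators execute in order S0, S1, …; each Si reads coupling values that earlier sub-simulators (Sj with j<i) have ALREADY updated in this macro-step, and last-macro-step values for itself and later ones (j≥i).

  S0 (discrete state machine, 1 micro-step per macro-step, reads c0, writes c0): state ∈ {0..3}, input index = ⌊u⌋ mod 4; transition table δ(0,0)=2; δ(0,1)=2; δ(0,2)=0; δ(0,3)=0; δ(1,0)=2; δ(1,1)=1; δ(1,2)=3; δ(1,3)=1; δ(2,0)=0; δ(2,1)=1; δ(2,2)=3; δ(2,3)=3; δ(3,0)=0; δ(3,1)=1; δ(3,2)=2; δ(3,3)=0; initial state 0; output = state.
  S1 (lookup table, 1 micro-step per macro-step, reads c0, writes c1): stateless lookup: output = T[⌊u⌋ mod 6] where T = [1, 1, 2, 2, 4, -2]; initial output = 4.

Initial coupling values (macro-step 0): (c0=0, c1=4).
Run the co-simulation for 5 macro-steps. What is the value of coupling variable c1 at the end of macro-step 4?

macro 1: S0 reads c0=0 → after 1×micro: 2; S1 reads c0=2 → after 1×micro: 2 ⇒ (c0=2, c1=2)
macro 2: S0 reads c0=2 → after 1×micro: 3; S1 reads c0=3 → after 1×micro: 2 ⇒ (c0=3, c1=2)
macro 3: S0 reads c0=3 → after 1×micro: 0; S1 reads c0=0 → after 1×micro: 1 ⇒ (c0=0, c1=1)
macro 4: S0 reads c0=0 → after 1×micro: 2; S1 reads c0=2 → after 1×micro: 2 ⇒ (c0=2, c1=2)
macro 5: S0 reads c0=2 → after 1×micro: 3; S1 reads c0=3 → after 1×micro: 2 ⇒ (c0=3, c1=2)

c1 at macro-step 4 = 2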